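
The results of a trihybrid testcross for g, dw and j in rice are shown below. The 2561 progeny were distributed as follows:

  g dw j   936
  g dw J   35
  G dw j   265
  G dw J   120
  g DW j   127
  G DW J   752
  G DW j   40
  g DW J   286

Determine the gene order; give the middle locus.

j

The two most frequent reciprocal classes, g dw j and G DW J, are the parental types, so the F1 was g dw j / G DW J.
The two rarest classes, g dw J and G DW j, are the double crossovers. Comparing them with the parentals, only the j allele has switched, so j is the middle locus and the order is dw – j – g.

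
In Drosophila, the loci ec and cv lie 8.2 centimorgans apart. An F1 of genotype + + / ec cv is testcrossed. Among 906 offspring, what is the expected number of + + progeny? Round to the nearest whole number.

416

A map distance of 8.2 centimorgans corresponds to a recombination frequency of 0.082.
The F1 is + + / ec cv, so + + is a parental gamete class with expected frequency (1 − r)/2 = 0.918/2 = 0.4590.
Expected number = 0.4590 × 906 = 415.85 ≈ 416.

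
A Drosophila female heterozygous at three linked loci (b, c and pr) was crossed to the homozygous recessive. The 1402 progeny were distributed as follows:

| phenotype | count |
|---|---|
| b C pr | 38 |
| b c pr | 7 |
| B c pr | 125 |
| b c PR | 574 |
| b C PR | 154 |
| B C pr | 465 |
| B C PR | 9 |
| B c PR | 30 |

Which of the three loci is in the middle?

The two most frequent reciprocal classes, b c PR and B C pr, are the parental types, so the F1 was b c PR / B C pr.
The two rarest classes, b c pr and B C PR, are the double crossovers. Comparing them with the parentals, only the pr allele has switched, so pr is the middle locus and the order is b – pr – c.

pr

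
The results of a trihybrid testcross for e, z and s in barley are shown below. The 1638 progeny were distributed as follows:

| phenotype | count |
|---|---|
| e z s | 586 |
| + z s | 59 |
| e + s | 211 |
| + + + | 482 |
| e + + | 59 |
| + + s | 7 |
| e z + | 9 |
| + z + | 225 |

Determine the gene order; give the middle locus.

s

The two most frequent reciprocal classes, + + + and e z s, are the parental types, so the F1 was + + + / e z s.
The two rarest classes, + + s and e z +, are the double crossovers. Comparing them with the parentals, only the s allele has switched, so s is the middle locus and the order is e – s – z.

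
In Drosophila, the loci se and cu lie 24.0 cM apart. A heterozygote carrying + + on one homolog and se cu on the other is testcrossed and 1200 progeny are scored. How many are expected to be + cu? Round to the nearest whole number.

144

A map distance of 24.0 cM corresponds to a recombination frequency of 0.240.
The F1 is + + / se cu, so + cu is a recombinant gamete class with expected frequency r/2 = 0.240/2 = 0.1200.
Expected number = 0.1200 × 1200 = 144.00 ≈ 144.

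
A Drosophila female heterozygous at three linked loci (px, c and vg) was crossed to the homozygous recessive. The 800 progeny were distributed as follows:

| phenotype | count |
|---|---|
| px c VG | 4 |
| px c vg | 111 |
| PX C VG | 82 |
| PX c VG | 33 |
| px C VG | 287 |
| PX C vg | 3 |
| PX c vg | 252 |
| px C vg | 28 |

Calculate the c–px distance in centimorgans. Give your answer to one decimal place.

25.0 centimorgans

The two most frequent reciprocal classes, PX c vg and px C VG, are the parental types, so the F1 was PX c vg / px C VG.
The two rarest classes, PX C vg and px c VG, are the double crossovers. Comparing them with the parentals, only the c allele has switched, so c is the middle locus and the order is vg – c – px.
Crossovers in the c–px interval produce the single-crossover classes px c vg and PX C VG (111 + 82 = 193) plus the double crossovers (7).
RF(c–px) = (193 + 7) / 800 = 200/800 = 0.2500 → 25.0 centimorgans.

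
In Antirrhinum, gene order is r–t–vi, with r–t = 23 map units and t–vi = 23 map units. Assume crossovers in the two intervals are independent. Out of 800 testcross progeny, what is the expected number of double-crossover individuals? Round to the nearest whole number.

42

Map distances give recombination frequencies of 0.230 and 0.230 for the two intervals.
With no interference, expected double-crossover frequency = 0.230 × 0.230 = 0.05290.
Expected number = 0.05290 × 800 = 42.32 ≈ 42.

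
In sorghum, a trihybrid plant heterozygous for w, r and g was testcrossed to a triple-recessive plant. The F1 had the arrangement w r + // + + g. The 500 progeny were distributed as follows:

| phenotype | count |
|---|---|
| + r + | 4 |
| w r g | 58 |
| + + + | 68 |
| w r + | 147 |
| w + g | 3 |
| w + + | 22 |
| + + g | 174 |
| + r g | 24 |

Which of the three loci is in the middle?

w

The two rarest classes, + r + and w + g, are the double crossovers. Comparing them with the parentals, only the w allele has switched, so w is the middle locus and the order is g – w – r.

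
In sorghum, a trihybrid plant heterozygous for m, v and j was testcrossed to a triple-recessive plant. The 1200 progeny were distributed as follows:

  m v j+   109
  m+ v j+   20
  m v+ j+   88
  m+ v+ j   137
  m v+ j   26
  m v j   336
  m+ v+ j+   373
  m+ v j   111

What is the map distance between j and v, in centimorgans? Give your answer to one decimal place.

The two most frequent reciprocal classes, m+ v+ j+ and m v j, are the parental types, so the F1 was m+ v+ j+ / m v j.
The two rarest classes, m+ v j+ and m v+ j, are the double crossovers. Comparing them with the parentals, only the v allele has switched, so v is the middle locus and the order is j – v – m.
Crossovers in the j–v interval produce the single-crossover classes m+ v+ j and m v j+ (137 + 109 = 246) plus the double crossovers (46).
RF(j–v) = (246 + 46) / 1200 = 292/1200 = 0.2433 → 24.3 centimorgans.

24.3 centimorgans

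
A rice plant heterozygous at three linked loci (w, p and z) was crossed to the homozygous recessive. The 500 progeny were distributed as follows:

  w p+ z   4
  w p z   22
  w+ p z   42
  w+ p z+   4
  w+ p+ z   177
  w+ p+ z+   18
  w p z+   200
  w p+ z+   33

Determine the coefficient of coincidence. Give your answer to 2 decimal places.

1.00

The two most frequent reciprocal classes, w+ p+ z and w p z+, are the parental types, so the F1 was w+ p+ z / w p z+.
The two rarest classes, w p+ z and w+ p z+, are the double crossovers. Comparing them with the parentals, only the w allele has switched, so w is the middle locus and the order is p – w – z.
p–w: (75 + 8)/500 = 0.1660; w–z: (40 + 8)/500 = 0.0960.
Expected DCO frequency = 0.1660 × 0.0960 ≈ 0.01594; observed = 8/500 ≈ 0.01600.
Coefficient of coincidence = 0.01600/0.01594 ≈ 1.00.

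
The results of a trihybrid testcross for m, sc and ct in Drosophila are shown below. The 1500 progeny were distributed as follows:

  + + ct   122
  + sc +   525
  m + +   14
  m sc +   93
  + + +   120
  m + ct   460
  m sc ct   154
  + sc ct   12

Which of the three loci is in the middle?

ct

The two most frequent reciprocal classes, + sc + and m + ct, are the parental types, so the F1 was + sc + / m + ct.
The two rarest classes, + sc ct and m + +, are the double crossovers. Comparing them with the parentals, only the ct allele has switched, so ct is the middle locus and the order is sc – ct – m.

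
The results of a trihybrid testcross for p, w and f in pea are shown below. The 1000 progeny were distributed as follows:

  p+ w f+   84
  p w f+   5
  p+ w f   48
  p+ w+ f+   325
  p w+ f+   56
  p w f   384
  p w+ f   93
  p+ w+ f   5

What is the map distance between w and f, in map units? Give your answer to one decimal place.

18.7 map units

The two most frequent reciprocal classes, p+ w+ f+ and p w f, are the parental types, so the F1 was p+ w+ f+ / p w f.
The two rarest classes, p+ w+ f and p w f+, are the double crossovers. Comparing them with the parentals, only the f allele has switched, so f is the middle locus and the order is p – f – w.
Crossovers in the f–w interval produce the single-crossover classes p+ w f+ and p w+ f (84 + 93 = 177) plus the double crossovers (10).
RF(f–w) = (177 + 10) / 1000 = 187/1000 = 0.1870 → 18.7 map units.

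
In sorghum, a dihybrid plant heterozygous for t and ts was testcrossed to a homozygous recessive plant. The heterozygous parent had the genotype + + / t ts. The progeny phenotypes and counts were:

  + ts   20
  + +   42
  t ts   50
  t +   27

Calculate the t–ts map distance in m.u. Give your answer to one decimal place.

The recombinant classes are + ts and t +: 20 + 27 = 47.
Recombination frequency = 47/139 = 0.3381 ≈ 33.8%, i.e. 33.8 m.u.

33.8 m.u.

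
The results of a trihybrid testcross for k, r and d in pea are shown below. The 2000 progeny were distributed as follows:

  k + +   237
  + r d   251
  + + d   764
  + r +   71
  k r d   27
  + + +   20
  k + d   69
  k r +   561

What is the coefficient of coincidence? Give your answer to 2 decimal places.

0.94

The two most frequent reciprocal classes, + + d and k r +, are the parental types, so the F1 was + + d / k r +.
The two rarest classes, + + + and k r d, are the double crossovers. Comparing them with the parentals, only the d allele has switched, so d is the middle locus and the order is r – d – k.
r–d: (488 + 47)/2000 = 0.2675; d–k: (140 + 47)/2000 = 0.0935.
Expected DCO frequency = 0.2675 × 0.0935 ≈ 0.02501; observed = 47/2000 ≈ 0.02350.
Coefficient of coincidence = 0.02350/0.02501 ≈ 0.94.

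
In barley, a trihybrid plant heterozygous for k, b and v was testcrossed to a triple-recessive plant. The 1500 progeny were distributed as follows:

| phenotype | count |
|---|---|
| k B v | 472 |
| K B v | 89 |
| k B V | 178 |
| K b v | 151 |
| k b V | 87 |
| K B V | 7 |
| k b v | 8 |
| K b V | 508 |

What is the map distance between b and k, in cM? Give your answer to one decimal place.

12.7 cM

The two most frequent reciprocal classes, K b V and k B v, are the parental types, so the F1 was K b V / k B v.
The two rarest classes, K B V and k b v, are the double crossovers. Comparing them with the parentals, only the b allele has switched, so b is the middle locus and the order is k – b – v.
Crossovers in the k–b interval produce the single-crossover classes k b V and K B v (87 + 89 = 176) plus the double crossovers (15).
RF(k–b) = (176 + 15) / 1500 = 191/1500 = 0.1273 → 12.7 cM.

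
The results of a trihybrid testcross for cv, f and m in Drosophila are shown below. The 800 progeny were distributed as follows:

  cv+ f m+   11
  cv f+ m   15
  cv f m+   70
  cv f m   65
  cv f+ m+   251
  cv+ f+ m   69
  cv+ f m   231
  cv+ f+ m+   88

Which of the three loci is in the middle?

m

The two most frequent reciprocal classes, cv+ f m and cv f+ m+, are the parental types, so the F1 was cv+ f m / cv f+ m+.
The two rarest classes, cv+ f m+ and cv f+ m, are the double crossovers. Comparing them with the parentals, only the m allele has switched, so m is the middle locus and the order is f – m – cv.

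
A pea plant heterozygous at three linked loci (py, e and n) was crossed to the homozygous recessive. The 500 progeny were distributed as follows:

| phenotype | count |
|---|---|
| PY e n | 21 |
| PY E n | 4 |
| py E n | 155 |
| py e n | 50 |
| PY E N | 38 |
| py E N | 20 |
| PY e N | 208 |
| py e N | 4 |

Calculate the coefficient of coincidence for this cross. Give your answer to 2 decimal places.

The two most frequent reciprocal classes, PY e N and py E n, are the parental types, so the F1 was PY e N / py E n.
The two rarest classes, py e N and PY E n, are the double crossovers. Comparing them with the parentals, only the py allele has switched, so py is the middle locus and the order is n – py – e.
n–py: (41 + 8)/500 = 0.0980; py–e: (88 + 8)/500 = 0.1920.
Expected DCO frequency = 0.0980 × 0.1920 ≈ 0.01882; observed = 8/500 ≈ 0.01600.
Coefficient of coincidence = 0.01600/0.01882 ≈ 0.85.

0.85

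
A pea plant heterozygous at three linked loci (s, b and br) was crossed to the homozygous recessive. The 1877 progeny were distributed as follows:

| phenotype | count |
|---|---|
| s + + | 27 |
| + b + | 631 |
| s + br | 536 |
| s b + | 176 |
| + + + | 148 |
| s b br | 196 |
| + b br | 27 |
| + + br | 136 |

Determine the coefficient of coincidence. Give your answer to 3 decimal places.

The two most frequent reciprocal classes, + b + and s + br, are the parental types, so the F1 was + b + / s + br.
The two rarest classes, + b br and s + +, are the double crossovers. Comparing them with the parentals, only the br allele has switched, so br is the middle locus and the order is b – br – s.
b–br: (344 + 54)/1877 = 0.2120; br–s: (312 + 54)/1877 = 0.1950.
Expected DCO frequency = 0.2120 × 0.1950 ≈ 0.04134; observed = 54/1877 ≈ 0.02877.
Coefficient of coincidence = 0.02877/0.04134 ≈ 0.696.

0.696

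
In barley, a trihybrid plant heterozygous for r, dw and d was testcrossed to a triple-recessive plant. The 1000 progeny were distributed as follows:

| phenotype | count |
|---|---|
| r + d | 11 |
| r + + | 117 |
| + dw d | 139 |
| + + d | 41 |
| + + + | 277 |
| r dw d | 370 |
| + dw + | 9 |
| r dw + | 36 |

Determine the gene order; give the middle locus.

The two most frequent reciprocal classes, r dw d and + + +, are the parental types, so the F1 was r dw d / + + +.
The two rarest classes, r + d and + dw +, are the double crossovers. Comparing them with the parentals, only the dw allele has switched, so dw is the middle locus and the order is d – dw – r.

dw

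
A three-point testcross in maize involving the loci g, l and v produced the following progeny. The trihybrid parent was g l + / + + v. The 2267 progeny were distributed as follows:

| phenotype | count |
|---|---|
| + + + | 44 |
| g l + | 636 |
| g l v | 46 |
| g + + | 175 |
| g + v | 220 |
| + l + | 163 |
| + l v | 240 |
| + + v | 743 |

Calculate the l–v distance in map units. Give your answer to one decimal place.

22.3 map units

The two rarest classes, g l v and + + +, are the double crossovers. Comparing them with the parentals, only the v allele has switched, so v is the middle locus and the order is g – v – l.
Crossovers in the v–l interval produce the single-crossover classes g + + and + l v (175 + 240 = 415) plus the double crossovers (90).
RF(v–l) = (415 + 90) / 2267 = 505/2267 = 0.2228 → 22.3 map units.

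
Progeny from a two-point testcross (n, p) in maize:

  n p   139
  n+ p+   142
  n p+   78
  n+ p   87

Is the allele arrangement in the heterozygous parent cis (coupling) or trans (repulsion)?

cis

The two most frequent classes are n+ p+ (142) and n p (139); these are the parental (non-recombinant) types.
So the F1 carried n+ p+ on one chromosome and n p on the other — the recessive alleles are on the same chromosome (cis / coupling).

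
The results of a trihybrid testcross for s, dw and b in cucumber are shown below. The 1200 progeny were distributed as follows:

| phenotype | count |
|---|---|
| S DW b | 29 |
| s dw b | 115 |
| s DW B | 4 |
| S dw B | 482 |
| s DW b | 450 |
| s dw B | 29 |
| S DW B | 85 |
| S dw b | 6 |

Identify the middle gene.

b

The two most frequent reciprocal classes, s DW b and S dw B, are the parental types, so the F1 was s DW b / S dw B.
The two rarest classes, s DW B and S dw b, are the double crossovers. Comparing them with the parentals, only the b allele has switched, so b is the middle locus and the order is dw – b – s.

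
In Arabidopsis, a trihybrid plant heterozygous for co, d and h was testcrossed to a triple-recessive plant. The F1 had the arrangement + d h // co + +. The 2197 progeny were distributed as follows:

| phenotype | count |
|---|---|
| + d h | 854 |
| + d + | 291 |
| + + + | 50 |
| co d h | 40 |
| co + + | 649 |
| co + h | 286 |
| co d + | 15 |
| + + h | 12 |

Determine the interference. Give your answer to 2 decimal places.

The two rarest classes, + + h and co d +, are the double crossovers. Comparing them with the parentals, only the d allele has switched, so d is the middle locus and the order is h – d – co.
h–d: (577 + 27)/2197 = 0.2749; d–co: (90 + 27)/2197 = 0.0533.
Expected DCO frequency = 0.2749 × 0.0533 ≈ 0.01465; observed = 27/2197 ≈ 0.01229.
Coefficient of coincidence = 0.01229/0.01465 ≈ 0.84; interference = 1 − 0.84 = 0.16.

0.16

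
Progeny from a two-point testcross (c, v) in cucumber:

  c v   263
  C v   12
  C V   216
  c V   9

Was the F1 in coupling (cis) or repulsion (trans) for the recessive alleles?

The two most frequent classes are C V (216) and c v (263); these are the parental (non-recombinant) types.
So the F1 carried C V on one chromosome and c v on the other — the recessive alleles are on the same chromosome (cis / coupling).

cis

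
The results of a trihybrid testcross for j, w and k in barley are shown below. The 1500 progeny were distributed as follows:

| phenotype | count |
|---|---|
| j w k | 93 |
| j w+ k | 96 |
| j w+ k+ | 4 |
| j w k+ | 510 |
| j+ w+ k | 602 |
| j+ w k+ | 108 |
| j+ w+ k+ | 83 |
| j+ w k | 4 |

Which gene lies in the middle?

The two most frequent reciprocal classes, j w k+ and j+ w+ k, are the parental types, so the F1 was j w k+ / j+ w+ k.
The two rarest classes, j w+ k+ and j+ w k, are the double crossovers. Comparing them with the parentals, only the w allele has switched, so w is the middle locus and the order is j – w – k.

w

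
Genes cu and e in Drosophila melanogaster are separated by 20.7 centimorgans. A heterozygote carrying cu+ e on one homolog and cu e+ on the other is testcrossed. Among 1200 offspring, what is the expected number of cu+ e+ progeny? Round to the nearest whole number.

124

A map distance of 20.7 centimorgans corresponds to a recombination frequency of 0.207.
The F1 is cu+ e / cu e+, so cu+ e+ is a recombinant gamete class with expected frequency r/2 = 0.207/2 = 0.1035.
Expected number = 0.1035 × 1200 = 124.20 ≈ 124.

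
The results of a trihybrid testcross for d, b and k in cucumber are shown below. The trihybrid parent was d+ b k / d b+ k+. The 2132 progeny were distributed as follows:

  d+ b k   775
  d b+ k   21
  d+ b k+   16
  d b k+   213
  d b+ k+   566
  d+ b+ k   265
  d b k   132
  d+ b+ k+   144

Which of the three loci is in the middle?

The two rarest classes, d+ b k+ and d b+ k, are the double crossovers. Comparing them with the parentals, only the k allele has switched, so k is the middle locus and the order is b – k – d.

k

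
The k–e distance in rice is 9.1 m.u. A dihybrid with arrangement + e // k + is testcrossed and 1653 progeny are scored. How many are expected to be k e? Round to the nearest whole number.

75

A map distance of 9.1 m.u. corresponds to a recombination frequency of 0.091.
The F1 is + e / k +, so k e is a recombinant gamete class with expected frequency r/2 = 0.091/2 = 0.0455.
Expected number = 0.0455 × 1653 = 75.21 ≈ 75.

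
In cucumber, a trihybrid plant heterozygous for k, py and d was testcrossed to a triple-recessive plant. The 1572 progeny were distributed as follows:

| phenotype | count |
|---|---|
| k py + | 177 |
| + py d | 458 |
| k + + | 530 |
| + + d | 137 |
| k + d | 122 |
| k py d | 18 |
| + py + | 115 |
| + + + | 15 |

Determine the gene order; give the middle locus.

The two most frequent reciprocal classes, k + + and + py d, are the parental types, so the F1 was k + + / + py d.
The two rarest classes, + + + and k py d, are the double crossovers. Comparing them with the parentals, only the k allele has switched, so k is the middle locus and the order is d – k – py.

k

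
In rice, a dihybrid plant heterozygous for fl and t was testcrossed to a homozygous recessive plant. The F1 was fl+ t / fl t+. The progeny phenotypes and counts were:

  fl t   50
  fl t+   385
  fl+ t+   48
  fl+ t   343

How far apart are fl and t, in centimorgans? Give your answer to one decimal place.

11.9 centimorgans

The recombinant classes are fl+ t+ and fl t: 48 + 50 = 98.
Recombination frequency = 98/826 = 0.1186 ≈ 11.9%, i.e. 11.9 centimorgans.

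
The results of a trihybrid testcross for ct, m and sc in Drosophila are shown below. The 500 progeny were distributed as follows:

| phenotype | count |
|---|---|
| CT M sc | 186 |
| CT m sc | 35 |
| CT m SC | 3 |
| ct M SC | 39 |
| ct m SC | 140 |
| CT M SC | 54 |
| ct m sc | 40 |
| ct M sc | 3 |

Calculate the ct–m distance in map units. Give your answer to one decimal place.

The two most frequent reciprocal classes, ct m SC and CT M sc, are the parental types, so the F1 was ct m SC / CT M sc.
The two rarest classes, CT m SC and ct M sc, are the double crossovers. Comparing them with the parentals, only the ct allele has switched, so ct is the middle locus and the order is sc – ct – m.
Crossovers in the ct–m interval produce the single-crossover classes ct M SC and CT m sc (39 + 35 = 74) plus the double crossovers (6).
RF(ct–m) = (74 + 6) / 500 = 80/500 = 0.1600 → 16.0 map units.

16.0 map units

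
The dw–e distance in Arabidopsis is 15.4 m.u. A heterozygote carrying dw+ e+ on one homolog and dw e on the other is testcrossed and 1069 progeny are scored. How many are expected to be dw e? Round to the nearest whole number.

A map distance of 15.4 m.u. corresponds to a recombination frequency of 0.154.
The F1 is dw+ e+ / dw e, so dw e is a parental gamete class with expected frequency (1 − r)/2 = 0.846/2 = 0.4230.
Expected number = 0.4230 × 1069 = 452.19 ≈ 452.

452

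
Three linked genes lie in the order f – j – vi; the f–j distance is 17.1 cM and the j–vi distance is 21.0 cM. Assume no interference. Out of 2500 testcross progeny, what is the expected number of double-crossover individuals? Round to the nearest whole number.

90

Map distances give recombination frequencies of 0.171 and 0.210 for the two intervals.
With no interference, expected double-crossover frequency = 0.171 × 0.210 = 0.03591.
Expected number = 0.03591 × 2500 = 89.78 ≈ 90.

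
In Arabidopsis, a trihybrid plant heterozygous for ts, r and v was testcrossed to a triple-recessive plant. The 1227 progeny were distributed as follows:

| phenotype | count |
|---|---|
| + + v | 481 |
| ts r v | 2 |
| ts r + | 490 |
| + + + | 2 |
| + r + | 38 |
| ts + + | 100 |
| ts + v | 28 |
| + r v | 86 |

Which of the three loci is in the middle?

The two most frequent reciprocal classes, ts r + and + + v, are the parental types, so the F1 was ts r + / + + v.
The two rarest classes, ts r v and + + +, are the double crossovers. Comparing them with the parentals, only the v allele has switched, so v is the middle locus and the order is r – v – ts.

v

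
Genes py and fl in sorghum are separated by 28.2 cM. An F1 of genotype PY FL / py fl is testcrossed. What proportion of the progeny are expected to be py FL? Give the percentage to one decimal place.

A map distance of 28.2 cM corresponds to a recombination frequency of 0.282.
The F1 is PY FL / py fl, so py FL is a recombinant gamete class with expected frequency r/2 = 0.282/2 = 0.1410.
That is 0.1410 = 14.1% of the progeny.

14.1%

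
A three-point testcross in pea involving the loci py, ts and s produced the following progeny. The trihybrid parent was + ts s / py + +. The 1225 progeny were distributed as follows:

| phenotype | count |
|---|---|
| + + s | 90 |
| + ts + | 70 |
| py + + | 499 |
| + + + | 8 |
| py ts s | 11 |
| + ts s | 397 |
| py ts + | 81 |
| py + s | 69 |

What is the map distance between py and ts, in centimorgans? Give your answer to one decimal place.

The two rarest classes, py ts s and + + +, are the double crossovers. Comparing them with the parentals, only the py allele has switched, so py is the middle locus and the order is s – py – ts.
Crossovers in the py–ts interval produce the single-crossover classes + + s and py ts + (90 + 81 = 171) plus the double crossovers (19).
RF(py–ts) = (171 + 19) / 1225 = 190/1225 = 0.1551 → 15.5 centimorgans.

15.5 centimorgans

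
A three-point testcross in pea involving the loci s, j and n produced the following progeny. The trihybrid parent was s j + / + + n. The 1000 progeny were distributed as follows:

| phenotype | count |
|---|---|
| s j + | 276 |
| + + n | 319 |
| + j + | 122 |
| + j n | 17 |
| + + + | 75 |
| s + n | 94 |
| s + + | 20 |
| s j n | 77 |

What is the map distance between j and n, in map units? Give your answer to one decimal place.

18.9 map units

The two rarest classes, s + + and + j n, are the double crossovers. Comparing them with the parentals, only the j allele has switched, so j is the middle locus and the order is s – j – n.
Crossovers in the j–n interval produce the single-crossover classes s j n and + + + (77 + 75 = 152) plus the double crossovers (37).
RF(j–n) = (152 + 37) / 1000 = 189/1000 = 0.1890 → 18.9 map units.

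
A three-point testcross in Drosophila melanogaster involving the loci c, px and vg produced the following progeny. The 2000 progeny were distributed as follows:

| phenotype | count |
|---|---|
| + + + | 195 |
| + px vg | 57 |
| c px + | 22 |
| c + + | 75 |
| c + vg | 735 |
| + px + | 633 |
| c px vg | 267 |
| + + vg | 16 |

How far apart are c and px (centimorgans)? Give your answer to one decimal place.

25.0 centimorgans

The two most frequent reciprocal classes, c + vg and + px +, are the parental types, so the F1 was c + vg / + px +.
The two rarest classes, + + vg and c px +, are the double crossovers. Comparing them with the parentals, only the c allele has switched, so c is the middle locus and the order is vg – c – px.
Crossovers in the c–px interval produce the single-crossover classes c px vg and + + + (267 + 195 = 462) plus the double crossovers (38).
RF(c–px) = (462 + 38) / 2000 = 500/2000 = 0.2500 → 25.0 centimorgans.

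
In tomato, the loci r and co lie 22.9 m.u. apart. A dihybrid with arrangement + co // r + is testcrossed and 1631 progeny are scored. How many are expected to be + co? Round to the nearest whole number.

629

A map distance of 22.9 m.u. corresponds to a recombination frequency of 0.229.
The F1 is + co / r +, so + co is a parental gamete class with expected frequency (1 − r)/2 = 0.771/2 = 0.3855.
Expected number = 0.3855 × 1631 = 628.75 ≈ 629.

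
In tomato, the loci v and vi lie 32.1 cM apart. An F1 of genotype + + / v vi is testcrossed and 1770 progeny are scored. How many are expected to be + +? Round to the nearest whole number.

A map distance of 32.1 cM corresponds to a recombination frequency of 0.321.
The F1 is + + / v vi, so + + is a parental gamete class with expected frequency (1 − r)/2 = 0.679/2 = 0.3395.
Expected number = 0.3395 × 1770 = 600.92 ≈ 601.

601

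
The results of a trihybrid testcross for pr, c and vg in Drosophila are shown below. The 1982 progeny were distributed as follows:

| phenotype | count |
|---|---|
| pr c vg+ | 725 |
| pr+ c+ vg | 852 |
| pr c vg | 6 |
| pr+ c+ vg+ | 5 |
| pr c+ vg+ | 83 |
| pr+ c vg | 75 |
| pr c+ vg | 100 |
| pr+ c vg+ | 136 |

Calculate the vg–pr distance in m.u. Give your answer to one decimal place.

The two most frequent reciprocal classes, pr+ c+ vg and pr c vg+, are the parental types, so the F1 was pr+ c+ vg / pr c vg+.
The two rarest classes, pr+ c+ vg+ and pr c vg, are the double crossovers. Comparing them with the parentals, only the vg allele has switched, so vg is the middle locus and the order is pr – vg – c.
Crossovers in the pr–vg interval produce the single-crossover classes pr c+ vg and pr+ c vg+ (100 + 136 = 236) plus the double crossovers (11).
RF(pr–vg) = (236 + 11) / 1982 = 247/1982 = 0.1246 → 12.5 m.u.

12.5 m.u.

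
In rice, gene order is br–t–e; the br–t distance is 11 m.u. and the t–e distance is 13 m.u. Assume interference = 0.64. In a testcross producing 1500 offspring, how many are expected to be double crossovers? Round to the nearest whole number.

8

Map distances give recombination frequencies of 0.110 and 0.130 for the two intervals.
With interference 0.64 (so coincidence = 0.36), expected double-crossover frequency = 0.110 × 0.130 × 0.36 = 0.00515.
Expected number = 0.00515 × 1500 = 7.72 ≈ 8.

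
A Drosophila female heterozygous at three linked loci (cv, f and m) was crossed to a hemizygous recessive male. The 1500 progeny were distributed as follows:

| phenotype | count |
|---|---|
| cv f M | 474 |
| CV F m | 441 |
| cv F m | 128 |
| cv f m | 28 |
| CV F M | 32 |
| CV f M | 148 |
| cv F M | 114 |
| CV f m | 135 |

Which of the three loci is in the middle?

m

The two most frequent reciprocal classes, CV F m and cv f M, are the parental types, so the F1 was CV F m / cv f M.
The two rarest classes, CV F M and cv f m, are the double crossovers. Comparing them with the parentals, only the m allele has switched, so m is the middle locus and the order is f – m – cv.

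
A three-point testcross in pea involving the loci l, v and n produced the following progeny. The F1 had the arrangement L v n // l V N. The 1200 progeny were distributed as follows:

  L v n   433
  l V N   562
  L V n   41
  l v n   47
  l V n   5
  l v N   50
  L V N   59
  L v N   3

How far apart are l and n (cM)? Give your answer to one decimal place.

The two rarest classes, L v N and l V n, are the double crossovers. Comparing them with the parentals, only the n allele has switched, so n is the middle locus and the order is l – n – v.
Crossovers in the l–n interval produce the single-crossover classes l v n and L V N (47 + 59 = 106) plus the double crossovers (8).
RF(l–n) = (106 + 8) / 1200 = 114/1200 = 0.0950 → 9.5 cM.

9.5 cM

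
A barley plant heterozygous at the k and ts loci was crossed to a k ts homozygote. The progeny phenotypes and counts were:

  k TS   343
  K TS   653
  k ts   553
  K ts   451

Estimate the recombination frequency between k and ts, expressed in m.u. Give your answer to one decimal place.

The two most frequent classes, K TS (653) and k ts (553), are the parental types, so the F1 was K TS / k ts.
The recombinant classes are K ts and k TS: 451 + 343 = 794.
Recombination frequency = 794/2000 = 0.3970 ≈ 39.7%, i.e. 39.7 m.u.

39.7 m.u.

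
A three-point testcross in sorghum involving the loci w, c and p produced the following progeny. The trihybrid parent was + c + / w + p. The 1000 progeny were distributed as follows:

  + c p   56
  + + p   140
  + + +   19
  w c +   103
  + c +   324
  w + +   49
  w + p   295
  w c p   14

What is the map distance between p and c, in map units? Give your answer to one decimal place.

13.8 map units

The two rarest classes, + + + and w c p, are the double crossovers. Comparing them with the parentals, only the c allele has switched, so c is the middle locus and the order is w – c – p.
Crossovers in the c–p interval produce the single-crossover classes + c p and w + + (56 + 49 = 105) plus the double crossovers (33).
RF(c–p) = (105 + 33) / 1000 = 138/1000 = 0.1380 → 13.8 map units.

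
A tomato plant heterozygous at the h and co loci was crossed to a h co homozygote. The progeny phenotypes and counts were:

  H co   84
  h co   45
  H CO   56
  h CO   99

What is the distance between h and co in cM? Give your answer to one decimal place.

35.6 cM

The two most frequent classes, H co (84) and h CO (99), are the parental types, so the F1 was H co / h CO.
The recombinant classes are H CO and h co: 56 + 45 = 101.
Recombination frequency = 101/284 = 0.3556 ≈ 35.6%, i.e. 35.6 cM.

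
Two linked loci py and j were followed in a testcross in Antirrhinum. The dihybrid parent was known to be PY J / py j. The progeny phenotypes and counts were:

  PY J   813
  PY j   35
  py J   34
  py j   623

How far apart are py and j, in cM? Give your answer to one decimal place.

The recombinant classes are PY j and py J: 35 + 34 = 69.
Recombination frequency = 69/1505 = 0.0458 ≈ 4.6%, i.e. 4.6 cM.

4.6 cM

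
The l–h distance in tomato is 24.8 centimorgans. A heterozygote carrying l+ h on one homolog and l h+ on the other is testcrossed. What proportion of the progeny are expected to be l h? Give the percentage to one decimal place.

12.4%

A map distance of 24.8 centimorgans corresponds to a recombination frequency of 0.248.
The F1 is l+ h / l h+, so l h is a recombinant gamete class with expected frequency r/2 = 0.248/2 = 0.1240.
That is 0.1240 = 12.4% of the progeny.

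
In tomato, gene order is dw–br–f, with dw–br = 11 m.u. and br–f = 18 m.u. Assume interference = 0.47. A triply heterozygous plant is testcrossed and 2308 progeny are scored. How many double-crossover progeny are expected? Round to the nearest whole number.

24

Map distances give recombination frequencies of 0.110 and 0.180 for the two intervals.
With interference 0.47 (so coincidence = 0.53), expected double-crossover frequency = 0.110 × 0.180 × 0.53 = 0.01049.
Expected number = 0.01049 × 2308 = 24.22 ≈ 24.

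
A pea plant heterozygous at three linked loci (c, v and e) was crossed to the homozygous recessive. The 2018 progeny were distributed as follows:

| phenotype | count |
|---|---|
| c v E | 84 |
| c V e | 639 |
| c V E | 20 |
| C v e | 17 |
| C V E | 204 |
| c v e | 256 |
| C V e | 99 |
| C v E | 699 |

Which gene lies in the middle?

e

The two most frequent reciprocal classes, C v E and c V e, are the parental types, so the F1 was C v E / c V e.
The two rarest classes, C v e and c V E, are the double crossovers. Comparing them with the parentals, only the e allele has switched, so e is the middle locus and the order is v – e – c.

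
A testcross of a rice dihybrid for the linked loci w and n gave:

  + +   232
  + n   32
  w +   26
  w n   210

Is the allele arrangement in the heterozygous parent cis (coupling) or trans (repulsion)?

cis

The two most frequent classes are + + (232) and w n (210); these are the parental (non-recombinant) types.
So the F1 carried + + on one chromosome and w n on the other — the recessive alleles are on the same chromosome (cis / coupling).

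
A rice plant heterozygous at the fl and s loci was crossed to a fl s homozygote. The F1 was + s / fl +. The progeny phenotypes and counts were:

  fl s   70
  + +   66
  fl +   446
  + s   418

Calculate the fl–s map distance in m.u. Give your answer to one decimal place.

The recombinant classes are + + and fl s: 66 + 70 = 136.
Recombination frequency = 136/1000 = 0.1360 ≈ 13.6%, i.e. 13.6 m.u.

13.6 m.u.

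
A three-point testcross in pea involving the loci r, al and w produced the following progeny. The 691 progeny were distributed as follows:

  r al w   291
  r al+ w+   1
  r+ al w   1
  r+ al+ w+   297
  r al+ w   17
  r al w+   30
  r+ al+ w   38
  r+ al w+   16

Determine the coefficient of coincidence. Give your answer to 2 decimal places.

0.56

The two most frequent reciprocal classes, r al w and r+ al+ w+, are the parental types, so the F1 was r al w / r+ al+ w+.
The two rarest classes, r+ al w and r al+ w+, are the double crossovers. Comparing them with the parentals, only the r allele has switched, so r is the middle locus and the order is w – r – al.
w–r: (68 + 2)/691 = 0.1013; r–al: (33 + 2)/691 = 0.0507.
Expected DCO frequency = 0.1013 × 0.0507 ≈ 0.00514; observed = 2/691 ≈ 0.00289.
Coefficient of coincidence = 0.00289/0.00514 ≈ 0.56.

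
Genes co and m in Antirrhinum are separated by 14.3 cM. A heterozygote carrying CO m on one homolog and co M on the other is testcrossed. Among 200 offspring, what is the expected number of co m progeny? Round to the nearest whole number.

A map distance of 14.3 cM corresponds to a recombination frequency of 0.143.
The F1 is CO m / co M, so co m is a recombinant gamete class with expected frequency r/2 = 0.143/2 = 0.0715.
Expected number = 0.0715 × 200 = 14.30 ≈ 14.

14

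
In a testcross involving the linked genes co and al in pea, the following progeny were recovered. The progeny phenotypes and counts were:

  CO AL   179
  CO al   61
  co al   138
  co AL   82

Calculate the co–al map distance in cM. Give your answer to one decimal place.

The two most frequent classes, CO AL (179) and co al (138), are the parental types, so the F1 was CO AL / co al.
The recombinant classes are CO al and co AL: 61 + 82 = 143.
Recombination frequency = 143/460 = 0.3109 ≈ 31.1%, i.e. 31.1 cM.

31.1 cM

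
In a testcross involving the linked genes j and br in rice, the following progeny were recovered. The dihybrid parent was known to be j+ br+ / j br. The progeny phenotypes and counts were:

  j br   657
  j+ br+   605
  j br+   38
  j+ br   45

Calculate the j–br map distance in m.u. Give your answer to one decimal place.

The recombinant classes are j+ br and j br+: 45 + 38 = 83.
Recombination frequency = 83/1345 = 0.0617 ≈ 6.2%, i.e. 6.2 m.u.

6.2 m.u.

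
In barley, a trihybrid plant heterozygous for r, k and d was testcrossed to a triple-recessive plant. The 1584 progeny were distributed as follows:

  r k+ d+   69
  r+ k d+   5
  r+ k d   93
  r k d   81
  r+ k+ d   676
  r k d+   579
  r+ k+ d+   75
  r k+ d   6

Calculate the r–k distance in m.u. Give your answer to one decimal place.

10.9 m.u.

The two most frequent reciprocal classes, r+ k+ d and r k d+, are the parental types, so the F1 was r+ k+ d / r k d+.
The two rarest classes, r k+ d and r+ k d+, are the double crossovers. Comparing them with the parentals, only the r allele has switched, so r is the middle locus and the order is d – r – k.
Crossovers in the r–k interval produce the single-crossover classes r+ k d and r k+ d+ (93 + 69 = 162) plus the double crossovers (11).
RF(r–k) = (162 + 11) / 1584 = 173/1584 = 0.1092 → 10.9 m.u.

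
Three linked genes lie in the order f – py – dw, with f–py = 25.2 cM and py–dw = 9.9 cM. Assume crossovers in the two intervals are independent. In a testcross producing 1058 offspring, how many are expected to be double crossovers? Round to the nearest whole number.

Map distances give recombination frequencies of 0.252 and 0.099 for the two intervals.
With no interference, expected double-crossover frequency = 0.252 × 0.099 = 0.02495.
Expected number = 0.02495 × 1058 = 26.39 ≈ 26.

26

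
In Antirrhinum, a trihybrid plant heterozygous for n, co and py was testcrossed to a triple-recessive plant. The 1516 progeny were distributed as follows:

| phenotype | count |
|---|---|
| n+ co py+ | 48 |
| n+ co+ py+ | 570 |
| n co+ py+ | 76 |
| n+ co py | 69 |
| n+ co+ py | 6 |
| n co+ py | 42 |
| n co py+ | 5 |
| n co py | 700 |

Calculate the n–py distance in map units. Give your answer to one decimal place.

10.3 map units

The two most frequent reciprocal classes, n+ co+ py+ and n co py, are the parental types, so the F1 was n+ co+ py+ / n co py.
The two rarest classes, n+ co+ py and n co py+, are the double crossovers. Comparing them with the parentals, only the py allele has switched, so py is the middle locus and the order is co – py – n.
Crossovers in the py–n interval produce the single-crossover classes n co+ py+ and n+ co py (76 + 69 = 145) plus the double crossovers (11).
RF(py–n) = (145 + 11) / 1516 = 156/1516 = 0.1029 → 10.3 map units.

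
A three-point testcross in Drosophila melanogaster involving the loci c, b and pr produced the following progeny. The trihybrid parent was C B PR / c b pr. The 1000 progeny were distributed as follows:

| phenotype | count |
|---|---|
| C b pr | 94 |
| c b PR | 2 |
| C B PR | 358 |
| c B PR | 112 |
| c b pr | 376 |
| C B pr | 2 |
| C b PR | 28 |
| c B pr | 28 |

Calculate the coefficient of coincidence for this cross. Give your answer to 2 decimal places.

0.32

The two rarest classes, C B pr and c b PR, are the double crossovers. Comparing them with the parentals, only the pr allele has switched, so pr is the middle locus and the order is b – pr – c.
b–pr: (56 + 4)/1000 = 0.0600; pr–c: (206 + 4)/1000 = 0.2100.
Expected DCO frequency = 0.0600 × 0.2100 ≈ 0.01260; observed = 4/1000 ≈ 0.00400.
Coefficient of coincidence = 0.00400/0.01260 ≈ 0.32.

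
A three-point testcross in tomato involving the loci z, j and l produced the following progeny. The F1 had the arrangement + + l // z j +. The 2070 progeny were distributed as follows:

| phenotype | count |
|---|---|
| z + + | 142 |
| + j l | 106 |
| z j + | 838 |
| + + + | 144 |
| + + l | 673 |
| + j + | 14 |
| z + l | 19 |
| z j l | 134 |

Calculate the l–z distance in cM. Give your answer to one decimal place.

15.0 cM

The two rarest classes, z + l and + j +, are the double crossovers. Comparing them with the parentals, only the z allele has switched, so z is the middle locus and the order is j – z – l.
Crossovers in the z–l interval produce the single-crossover classes + + + and z j l (144 + 134 = 278) plus the double crossovers (33).
RF(z–l) = (278 + 33) / 2070 = 311/2070 = 0.1502 → 15.0 cM.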